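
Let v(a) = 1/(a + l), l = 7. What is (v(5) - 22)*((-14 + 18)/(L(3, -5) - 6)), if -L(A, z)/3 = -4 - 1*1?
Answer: -263/27 ≈ -9.7407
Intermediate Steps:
L(A, z) = 15 (L(A, z) = -3*(-4 - 1*1) = -3*(-4 - 1) = -3*(-5) = 15)
v(a) = 1/(7 + a) (v(a) = 1/(a + 7) = 1/(7 + a))
(v(5) - 22)*((-14 + 18)/(L(3, -5) - 6)) = (1/(7 + 5) - 22)*((-14 + 18)/(15 - 6)) = (1/12 - 22)*(4/9) = (1/12 - 22)*(4*(⅑)) = -263/12*4/9 = -263/27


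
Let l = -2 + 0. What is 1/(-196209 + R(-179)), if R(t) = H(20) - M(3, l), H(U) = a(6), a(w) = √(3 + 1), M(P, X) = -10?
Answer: -1/196197 ≈ -5.0969e-6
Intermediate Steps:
l = -2
a(w) = 2 (a(w) = √4 = 2)
H(U) = 2
R(t) = 12 (R(t) = 2 - 1*(-10) = 2 + 10 = 12)
1/(-196209 + R(-179)) = 1/(-196209 + 12) = 1/(-196197) = -1/196197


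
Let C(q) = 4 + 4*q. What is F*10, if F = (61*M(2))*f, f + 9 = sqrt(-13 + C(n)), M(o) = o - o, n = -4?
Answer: 0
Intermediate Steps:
M(o) = 0
f = -9 + 5*I (f = -9 + sqrt(-13 + (4 + 4*(-4))) = -9 + sqrt(-13 + (4 - 16)) = -9 + sqrt(-13 - 12) = -9 + sqrt(-25) = -9 + 5*I ≈ -9.0 + 5.0*I)
F = 0 (F = (61*0)*(-9 + 5*I) = 0*(-9 + 5*I) = 0)
F*10 = 0*10 = 0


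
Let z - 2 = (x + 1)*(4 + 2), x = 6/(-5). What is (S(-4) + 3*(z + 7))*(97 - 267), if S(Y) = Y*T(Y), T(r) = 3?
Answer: -1938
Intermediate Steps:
x = -6/5 (x = 6*(-⅕) = -6/5 ≈ -1.2000)
S(Y) = 3*Y (S(Y) = Y*3 = 3*Y)
z = ⅘ (z = 2 + (-6/5 + 1)*(4 + 2) = 2 - ⅕*6 = 2 - 6/5 = ⅘ ≈ 0.80000)
(S(-4) + 3*(z + 7))*(97 - 267) = (3*(-4) + 3*(⅘ + 7))*(97 - 267) = (-12 + 3*(39/5))*(-170) = (-12 + 117/5)*(-170) = (57/5)*(-170) = -1938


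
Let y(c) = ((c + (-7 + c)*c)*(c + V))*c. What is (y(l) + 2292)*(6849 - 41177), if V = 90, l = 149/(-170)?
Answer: -6526988121748171/104401250 ≈ -6.2518e+7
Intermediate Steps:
l = -149/170 (l = 149*(-1/170) = -149/170 ≈ -0.87647)
y(c) = c*(90 + c)*(c + c*(-7 + c)) (y(c) = ((c + (-7 + c)*c)*(c + 90))*c = ((c + c*(-7 + c))*(90 + c))*c = ((90 + c)*(c + c*(-7 + c)))*c = c*(90 + c)*(c + c*(-7 + c)))
(y(l) + 2292)*(6849 - 41177) = ((-149/170)**2*(-540 + (-149/170)**2 + 84*(-149/170)) + 2292)*(6849 - 41177) = (22201*(-540 + 22201/28900 - 6258/85)/28900 + 2292)*(-34328) = ((22201/28900)*(-17711519/28900) + 2292)*(-34328) = (-393213433319/835210000 + 2292)*(-34328) = (1521087886681/835210000)*(-34328) = -6526988121748171/104401250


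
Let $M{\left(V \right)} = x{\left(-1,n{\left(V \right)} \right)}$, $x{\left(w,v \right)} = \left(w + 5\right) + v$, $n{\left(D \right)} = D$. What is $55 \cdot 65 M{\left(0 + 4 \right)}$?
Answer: $28600$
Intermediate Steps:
$x{\left(w,v \right)} = 5 + v + w$ ($x{\left(w,v \right)} = \left(5 + w\right) + v = 5 + v + w$)
$M{\left(V \right)} = 4 + V$ ($M{\left(V \right)} = 5 + V - 1 = 4 + V$)
$55 \cdot 65 M{\left(0 + 4 \right)} = 55 \cdot 65 \left(4 + \left(0 + 4\right)\right) = 3575 \left(4 + 4\right) = 3575 \cdot 8 = 28600$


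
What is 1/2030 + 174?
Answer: 353221/2030 ≈ 174.00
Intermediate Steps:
1/2030 + 174 = 353221/2030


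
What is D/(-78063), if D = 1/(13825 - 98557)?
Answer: 1/6614434116 ≈ 1.5118e-10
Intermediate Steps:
D = -1/84732 (D = 1/(-84732) = -1/84732 ≈ -1.1802e-5)
D/(-78063) = -1/84732/(-78063) = -1/84732*(-1/78063) = 1/6614434116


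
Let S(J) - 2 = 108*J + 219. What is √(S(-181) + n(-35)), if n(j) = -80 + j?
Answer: I*√19442 ≈ 139.43*I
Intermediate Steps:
S(J) = 221 + 108*J (S(J) = 2 + (108*J + 219) = 2 + (219 + 108*J) = 221 + 108*J)
√(S(-181) + n(-35)) = √((221 + 108*(-181)) + (-80 - 35)) = √((221 - 19548) - 115) = √(-19327 - 115) = √(-19442) = I*√19442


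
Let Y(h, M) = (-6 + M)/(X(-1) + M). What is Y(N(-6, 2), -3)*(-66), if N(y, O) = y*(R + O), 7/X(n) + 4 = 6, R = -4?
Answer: 1188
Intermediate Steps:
X(n) = 7/2 (X(n) = 7/(-4 + 6) = 7/2)
N(y, O) = y*(-4 + O)
Y(h, M) = (-6 + M)/(7/2 + M)
Y(N(-6, 2), -3)*(-66) = (2*(-6 - 3)/(7 + 2*(-3)))*(-66) = (2*(-9)/(7 - 6))*(-66) = (2*(-9)/1)*(-66) = (2*1*(-9))*(-66) = -18*(-66) = 1188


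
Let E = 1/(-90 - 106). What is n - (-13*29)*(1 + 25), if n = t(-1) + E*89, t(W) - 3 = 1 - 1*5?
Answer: 1920907/196 ≈ 9800.5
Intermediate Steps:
t(W) = -1 (t(W) = 3 + (1 - 1*5) = 3 + (1 - 5) = 3 - 4 = -1)
E = -1/196 (E = 1/(-196) = -1/196 ≈ -0.0051020)
n = -285/196 (n = -1 - 1/196*89 = -1 - 89/196 = -285/196 ≈ -1.4541)
n - (-13*29)*(1 + 25) = -285/196 - (-13*29)*(1 + 25) = -285/196 - (-377)*26 = -285/196 - 1*(-9802) = -285/196 + 9802 = 1920907/196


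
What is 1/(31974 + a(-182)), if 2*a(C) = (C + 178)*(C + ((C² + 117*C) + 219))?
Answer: 1/8240 ≈ 0.00012136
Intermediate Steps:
a(C) = (178 + C)*(219 + C² + 118*C)/2 (a(C) = ((C + 178)*(C + ((C² + 117*C) + 219)))/2 = ((178 + C)*(C + (219 + C² + 117*C)))/2 = ((178 + C)*(219 + C² + 118*C))/2 = (178 + C)*(219 + C² + 118*C)/2)
1/(31974 + a(-182)) = 1/(31974 + (19491 + (½)*(-182)³ + 148*(-182)² + (21223/2)*(-182))) = 1/(31974 + (19491 + (½)*(-6028568) + 148*33124 - 1931293)) = 1/(31974 + (19491 - 3014284 + 4902352 - 1931293)) = 1/(31974 - 23734) = 1/8240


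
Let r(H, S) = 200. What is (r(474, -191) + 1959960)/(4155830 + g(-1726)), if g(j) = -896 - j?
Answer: 98008/207833 ≈ 0.47157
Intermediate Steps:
(r(474, -191) + 1959960)/(4155830 + g(-1726)) = (200 + 1959960)/(4155830 + (-896 - 1*(-1726))) = 1960160/(4155830 + (-896 + 1726)) = 1960160/(4155830 + 830) = 1960160/4156660 = 1960160*(1/4156660) = 98008/207833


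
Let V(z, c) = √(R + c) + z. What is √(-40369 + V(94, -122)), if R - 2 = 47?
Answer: √(-40275 + I*√73) ≈ 0.021 + 200.69*I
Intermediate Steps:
R = 49 (R = 2 + 47 = 49)
V(z, c) = z + √(49 + c) (V(z, c) = √(49 + c) + z = z + √(49 + c))
√(-40369 + V(94, -122)) = √(-40369 + (94 + √(49 - 122))) = √(-40369 + (94 + √(-73))) = √(-40369 + (94 + I*√73)) = √(-40275 + I*√73)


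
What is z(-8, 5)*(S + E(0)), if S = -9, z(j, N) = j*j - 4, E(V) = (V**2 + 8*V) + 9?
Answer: 0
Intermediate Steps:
E(V) = 9 + V**2 + 8*V
z(j, N) = -4 + j**2 (z(j, N) = j**2 - 4 = -4 + j**2)
z(-8, 5)*(S + E(0)) = (-4 + (-8)**2)*(-9 + (9 + 0**2 + 8*0)) = (-4 + 64)*(-9 + (9 + 0 + 0)) = 60*(-9 + 9) = 60*0 = 0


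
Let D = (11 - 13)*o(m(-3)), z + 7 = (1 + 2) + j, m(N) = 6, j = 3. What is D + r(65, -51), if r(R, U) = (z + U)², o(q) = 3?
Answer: 2698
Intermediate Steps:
z = -1 (z = -7 + ((1 + 2) + 3) = -7 + (3 + 3) = -7 + 6 = -1)
r(R, U) = (-1 + U)²
D = -6 (D = (11 - 13)*3 = -2*3 = -6)
D + r(65, -51) = -6 + (-1 - 51)² = -6 + (-52)² = -6 + 2704 = 2698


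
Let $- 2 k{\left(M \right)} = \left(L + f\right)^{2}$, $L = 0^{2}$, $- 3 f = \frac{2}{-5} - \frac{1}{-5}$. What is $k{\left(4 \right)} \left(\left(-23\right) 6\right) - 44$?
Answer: $- \frac{3277}{75} \approx -43.693$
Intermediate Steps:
$f = \frac{1}{15}$ ($f = - \frac{\frac{2}{-5} - \frac{1}{-5}}{3} = - \frac{2 \left(- \frac{1}{5}\right) - - \frac{1}{5}}{3} = - \frac{- \frac{2}{5} + \frac{1}{5}}{3} = \left(- \frac{1}{3}\right) \left(- \frac{1}{5}\right) = \frac{1}{15} \approx 0.066667$)
$L = 0$
$k{\left(M \right)} = - \frac{1}{450}$ ($k{\left(M \right)} = - \frac{\left(0 + \frac{1}{15}\right)^{2}}{2} = - \frac{1}{2 \cdot 225} = \left(- \frac{1}{2}\right) \frac{1}{225} = - \frac{1}{450}$)
$k{\left(4 \right)} \left(\left(-23\right) 6\right) - 44 = - \frac{\left(-23\right) 6}{450} - 44 = \left(- \frac{1}{450}\right) \left(-138\right) - 44 = \frac{23}{75} - 44 = - \frac{3277}{75}$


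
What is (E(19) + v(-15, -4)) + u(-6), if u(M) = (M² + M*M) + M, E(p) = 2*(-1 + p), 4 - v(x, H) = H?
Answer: 110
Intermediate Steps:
v(x, H) = 4 - H
E(p) = -2 + 2*p
u(M) = M + 2*M² (u(M) = (M² + M²) + M = 2*M² + M = M + 2*M²)
(E(19) + v(-15, -4)) + u(-6) = ((-2 + 2*19) + (4 - 1*(-4))) - 6*(1 + 2*(-6)) = ((-2 + 38) + (4 + 4)) - 6*(1 - 12) = (36 + 8) - 6*(-11) = 44 + 66 = 110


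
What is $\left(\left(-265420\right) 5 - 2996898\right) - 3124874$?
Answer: $-7448872$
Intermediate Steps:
$\left(\left(-265420\right) 5 - 2996898\right) - 3124874 = \left(-1327100 - 2996898\right) - 3124874 = -4323998 - 3124874 = -7448872$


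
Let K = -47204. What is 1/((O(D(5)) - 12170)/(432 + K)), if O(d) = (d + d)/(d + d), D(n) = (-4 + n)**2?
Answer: 46772/12169 ≈ 3.8435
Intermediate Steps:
O(d) = 1 (O(d) = (2*d)/((2*d)) = (2*d)*(1/(2*d)) = 1)
1/((O(D(5)) - 12170)/(432 + K)) = 1/((1 - 12170)/(432 - 47204)) = 1/(-12169/(-46772)) = 1/(-12169*(-1/46772)) = 1/(12169/46772) = 46772/12169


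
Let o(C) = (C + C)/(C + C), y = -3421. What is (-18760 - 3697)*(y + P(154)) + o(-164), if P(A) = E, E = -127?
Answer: 79677437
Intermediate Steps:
P(A) = -127
o(C) = 1 (o(C) = (2*C)/((2*C)) = (2*C)*(1/(2*C)) = 1)
(-18760 - 3697)*(y + P(154)) + o(-164) = (-18760 - 3697)*(-3421 - 127) + 1 = -22457*(-3548) + 1 = 79677436 + 1 = 79677437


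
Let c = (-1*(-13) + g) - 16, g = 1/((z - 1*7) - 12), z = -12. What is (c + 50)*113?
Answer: 164528/31 ≈ 5307.4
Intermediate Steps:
g = -1/31 (g = 1/((-12 - 1*7) - 12) = 1/((-12 - 7) - 12) = 1/(-19 - 12) = 1/(-31) = -1/31 ≈ -0.032258)
c = -94/31 (c = (-1*(-13) - 1/31) - 16 = (13 - 1/31) - 16 = 402/31 - 16 = -94/31 ≈ -3.0323)
(c + 50)*113 = (-94/31 + 50)*113 = (1456/31)*113 = 164528/31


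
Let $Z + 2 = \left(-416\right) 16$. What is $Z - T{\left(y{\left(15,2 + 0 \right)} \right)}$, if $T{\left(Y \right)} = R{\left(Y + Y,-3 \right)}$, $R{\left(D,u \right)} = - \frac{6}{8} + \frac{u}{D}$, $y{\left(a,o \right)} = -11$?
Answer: $- \frac{292925}{44} \approx -6657.4$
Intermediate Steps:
$Z = -6658$ ($Z = -2 - 6656 = -6658$)
$R{\left(D,u \right)} = - \frac{3}{4} + \frac{u}{D}$ ($R{\left(D,u \right)} = \left(-6\right) \frac{1}{8} + \frac{u}{D} = - \frac{3}{4} + \frac{u}{D}$)
$T{\left(Y \right)} = - \frac{3}{4} - \frac{3}{2 Y}$ ($T{\left(Y \right)} = - \frac{3}{4} - \frac{3}{Y + Y} = - \frac{3}{4} - \frac{3}{2 Y}$)
$Z - T{\left(y{\left(15,2 + 0 \right)} \right)} = -6658 - \frac{3 \left(-2 - -11\right)}{4 \left(-11\right)} = -6658 - \frac{3}{4} \left(- \frac{1}{11}\right) \left(-2 + 11\right) = -6658 - \frac{3}{4} \left(- \frac{1}{11}\right) 9 = -6658 - - \frac{27}{44} = -6658 + \frac{27}{44} = - \frac{292925}{44}$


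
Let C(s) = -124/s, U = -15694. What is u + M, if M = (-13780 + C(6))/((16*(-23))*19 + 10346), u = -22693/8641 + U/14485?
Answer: -4927031998114/629704536435 ≈ -7.8244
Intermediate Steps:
u = -464319959/125164885 (u = -22693/8641 - 15694/14485 = -464319959/125164885 ≈ -3.7097)
M = -20701/5031 (M = (-13780 - 124/6)/((16*(-23))*19 + 10346) = (-13780 - 124*⅙)/(-368*19 + 10346) = (-13780 - 62/3)/(-6992 + 10346) = -41402/3/3354 = -41402/3*1/3354 = -20701/5031 ≈ -4.1147)
u + M = -464319959/125164885 - 20701/5031 = -4927031998114/629704536435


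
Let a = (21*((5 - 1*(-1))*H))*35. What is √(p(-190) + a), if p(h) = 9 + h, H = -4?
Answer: I*√17821 ≈ 133.5*I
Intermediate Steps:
a = -17640 (a = (21*((5 - 1*(-1))*(-4)))*35 = (21*((5 + 1)*(-4)))*35 = (21*(6*(-4)))*35 = (21*(-24))*35 = -504*35 = -17640)
√(p(-190) + a) = √((9 - 190) - 17640) = √(-181 - 17640) = √(-17821) = I*√17821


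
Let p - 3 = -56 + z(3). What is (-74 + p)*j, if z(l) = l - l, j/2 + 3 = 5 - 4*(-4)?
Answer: -4572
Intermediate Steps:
j = 36 (j = -6 + 2*(5 - 4*(-4)) = -6 + 2*(5 + 16) = -6 + 2*21 = -6 + 42 = 36)
z(l) = 0
p = -53 (p = 3 + (-56 + 0) = 3 - 56 = -53)
(-74 + p)*j = (-74 - 53)*36 = -127*36 = -4572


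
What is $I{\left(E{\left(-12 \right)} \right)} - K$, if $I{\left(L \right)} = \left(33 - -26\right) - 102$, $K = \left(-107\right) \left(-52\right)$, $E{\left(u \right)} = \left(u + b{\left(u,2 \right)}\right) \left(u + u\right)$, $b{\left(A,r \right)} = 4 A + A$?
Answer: $-5607$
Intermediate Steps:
$b{\left(A,r \right)} = 5 A$
$E{\left(u \right)} = 12 u^{2}$ ($E{\left(u \right)} = \left(u + 5 u\right) \left(u + u\right) = 6 u 2 u = 12 u^{2}$)
$K = 5564$
$I{\left(L \right)} = -43$ ($I{\left(L \right)} = \left(33 + 26\right) - 102 = 59 - 102 = -43$)
$I{\left(E{\left(-12 \right)} \right)} - K = -43 - 5564 = -5607$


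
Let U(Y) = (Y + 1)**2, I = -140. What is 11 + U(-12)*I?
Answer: -16929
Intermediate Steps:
U(Y) = (1 + Y)**2
11 + U(-12)*I = 11 + (1 - 12)**2*(-140) = 11 + (-11)**2*(-140) = 11 + 121*(-140) = 11 - 16940 = -16929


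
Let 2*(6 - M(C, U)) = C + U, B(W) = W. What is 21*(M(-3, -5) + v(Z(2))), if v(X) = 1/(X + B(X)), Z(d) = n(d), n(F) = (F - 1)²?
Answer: 441/2 ≈ 220.50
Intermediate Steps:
n(F) = (-1 + F)²
Z(d) = (-1 + d)²
M(C, U) = 6 - C/2 - U/2 (M(C, U) = 6 - (C + U)/2 = 6 + (-C/2 - U/2) = 6 - C/2 - U/2)
v(X) = 1/(2*X) (v(X) = 1/(X + X) = 1/(2*X))
21*(M(-3, -5) + v(Z(2))) = 21*((6 - ½*(-3) - ½*(-5)) + 1/(2*((-1 + 2)²))) = 21*((6 + 3/2 + 5/2) + 1/(2*(1²))) = 21*(10 + (½)/1) = 21*(10 + (½)*1) = 21*(10 + ½) = 21*(21/2) = 441/2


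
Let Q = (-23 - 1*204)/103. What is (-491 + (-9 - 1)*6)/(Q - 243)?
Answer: 56753/25256 ≈ 2.2471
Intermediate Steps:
Q = -227/103 (Q = (-23 - 204)*(1/103) = -227*1/103 = -227/103 ≈ -2.2039)
(-491 + (-9 - 1)*6)/(Q - 243) = (-491 + (-9 - 1)*6)/(-227/103 - 243) = (-491 - 10*6)/(-25256/103) = (-491 - 60)*(-103/25256) = -551*(-103/25256) = 56753/25256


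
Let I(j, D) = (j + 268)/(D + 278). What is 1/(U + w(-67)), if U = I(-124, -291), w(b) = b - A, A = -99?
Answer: 13/272 ≈ 0.047794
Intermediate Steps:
I(j, D) = (268 + j)/(278 + D)
w(b) = 99 + b (w(b) = b - 1*(-99) = b + 99 = 99 + b)
U = -144/13 (U = (268 - 124)/(278 - 291) = 144/(-13) = -1/13*144 = -144/13 ≈ -11.077)
1/(U + w(-67)) = 1/(-144/13 + (99 - 67)) = 1/(-144/13 + 32) = 1/(272/13) = 13/272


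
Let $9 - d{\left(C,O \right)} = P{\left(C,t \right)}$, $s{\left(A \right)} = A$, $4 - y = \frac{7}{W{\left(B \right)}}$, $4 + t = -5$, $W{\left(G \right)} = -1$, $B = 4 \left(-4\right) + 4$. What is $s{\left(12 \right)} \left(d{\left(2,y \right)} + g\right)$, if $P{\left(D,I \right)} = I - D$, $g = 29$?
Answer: $588$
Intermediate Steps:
$B = -12$ ($B = -16 + 4 = -12$)
$t = -9$ ($t = -4 - 5 = -9$)
$y = 11$ ($y = 4 - \frac{7}{-1} = 4 - 7 \left(-1\right) = 4 - -7 = 4 + 7 = 11$)
$d{\left(C,O \right)} = 18 + C$ ($d{\left(C,O \right)} = 9 - \left(-9 - C\right) = 9 + \left(9 + C\right) = 18 + C$)
$s{\left(12 \right)} \left(d{\left(2,y \right)} + g\right) = 12 \left(\left(18 + 2\right) + 29\right) = 12 \left(20 + 29\right) = 12 \cdot 49 = 588$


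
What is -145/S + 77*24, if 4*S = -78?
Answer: 72362/39 ≈ 1855.4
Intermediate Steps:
S = -39/2 (S = (¼)*(-78) = -39/2 ≈ -19.500)
-145/S + 77*24 = -145/(-39/2) + 77*24 = -145*(-2/39) + 1848 = 290/39 + 1848 = 72362/39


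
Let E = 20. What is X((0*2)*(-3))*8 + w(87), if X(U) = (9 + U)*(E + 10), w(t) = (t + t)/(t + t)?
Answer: 2161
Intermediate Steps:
w(t) = 1 (w(t) = (2*t)/((2*t)) = (2*t)*(1/(2*t)) = 1)
X(U) = 270 + 30*U (X(U) = (9 + U)*(20 + 10) = (9 + U)*30 = 270 + 30*U)
X((0*2)*(-3))*8 + w(87) = (270 + 30*((0*2)*(-3)))*8 + 1 = (270 + 30*(0*(-3)))*8 + 1 = (270 + 30*0)*8 + 1 = (270 + 0)*8 + 1 = 270*8 + 1 = 2160 + 1 = 2161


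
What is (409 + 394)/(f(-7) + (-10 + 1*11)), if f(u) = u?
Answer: -803/6 ≈ -133.83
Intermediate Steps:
(409 + 394)/(f(-7) + (-10 + 1*11)) = (409 + 394)/(-7 + (-10 + 1*11)) = 803/(-7 + (-10 + 11)) = 803/(-7 + 1) = 803/(-6) = 803*(-1/6) = -803/6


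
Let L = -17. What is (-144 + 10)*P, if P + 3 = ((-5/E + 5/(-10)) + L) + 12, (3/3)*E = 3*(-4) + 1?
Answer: 11859/11 ≈ 1078.1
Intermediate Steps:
E = -11 (E = 3*(-4) + 1 = -12 + 1 = -11)
P = -177/22 (P = -3 + (((-5/(-11) + 5/(-10)) - 17) + 12) = -3 + (((-5*(-1/11) + 5*(-1/10)) - 17) + 12) = -3 + (((5/11 - 1/2) - 17) + 12) = -3 + ((-1/22 - 17) + 12) = -3 + (-375/22 + 12) = -3 - 111/22 = -177/22 ≈ -8.0455)
(-144 + 10)*P = (-144 + 10)*(-177/22) = -134*(-177/22) = 11859/11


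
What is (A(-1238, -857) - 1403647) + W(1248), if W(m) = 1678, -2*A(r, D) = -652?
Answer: -1401643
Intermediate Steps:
A(r, D) = 326 (A(r, D) = -½*(-652) = 326)
(A(-1238, -857) - 1403647) + W(1248) = (326 - 1403647) + 1678 = -1403321 + 1678 = -1401643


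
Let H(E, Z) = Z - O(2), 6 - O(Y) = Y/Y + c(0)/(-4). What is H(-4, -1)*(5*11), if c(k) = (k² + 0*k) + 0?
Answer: -330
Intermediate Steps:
c(k) = k² (c(k) = (k² + 0) + 0 = k² + 0 = k²)
O(Y) = 5 (O(Y) = 6 - (Y/Y + 0²/(-4)) = 6 - (1 + 0*(-¼)) = 6 - (1 + 0) = 6 - 1*1 = 6 - 1 = 5)
H(E, Z) = -5 + Z (H(E, Z) = Z - 1*5 = Z - 5 = -5 + Z)
H(-4, -1)*(5*11) = (-5 - 1)*(5*11) = -6*55 = -330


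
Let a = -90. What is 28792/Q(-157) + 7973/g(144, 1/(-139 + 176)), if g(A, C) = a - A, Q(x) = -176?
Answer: -254393/1287 ≈ -197.66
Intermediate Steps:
g(A, C) = -90 - A
28792/Q(-157) + 7973/g(144, 1/(-139 + 176)) = 28792/(-176) + 7973/(-90 - 1*144) = 28792*(-1/176) + 7973/(-90 - 144) = -3599/22 + 7973/(-234) = -3599/22 + 7973*(-1/234) = -3599/22 - 7973/234 = -254393/1287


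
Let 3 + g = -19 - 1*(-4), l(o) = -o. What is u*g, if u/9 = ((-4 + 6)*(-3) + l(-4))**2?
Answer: -648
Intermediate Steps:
u = 36 (u = 9*((-4 + 6)*(-3) - 1*(-4))**2 = 9*(2*(-3) + 4)**2 = 9*(-6 + 4)**2 = 9*(-2)**2 = 9*4 = 36)
g = -18 (g = -3 + (-19 - 1*(-4)) = -3 + (-19 + 4) = -3 - 15 = -18)
u*g = 36*(-18) = -648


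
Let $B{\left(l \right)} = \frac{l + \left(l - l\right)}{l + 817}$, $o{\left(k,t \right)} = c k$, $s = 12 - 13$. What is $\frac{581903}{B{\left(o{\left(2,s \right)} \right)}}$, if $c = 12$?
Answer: $\frac{489380423}{24} \approx 2.0391 \cdot 10^{7}$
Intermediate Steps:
$s = -1$
$o{\left(k,t \right)} = 12 k$
$B{\left(l \right)} = \frac{l}{817 + l}$ ($B{\left(l \right)} = \frac{l + 0}{817 + l} = \frac{l}{817 + l}$)
$\frac{581903}{B{\left(o{\left(2,s \right)} \right)}} = \frac{581903}{12 \cdot 2 \frac{1}{817 + 12 \cdot 2}} = \frac{581903}{24 \frac{1}{817 + 24}} = \frac{581903}{24 \cdot \frac{1}{841}} = \frac{581903}{\frac{24}{841}} = 581903 \cdot \frac{841}{24} = \frac{489380423}{24}$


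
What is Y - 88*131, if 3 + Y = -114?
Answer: -11645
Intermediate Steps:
Y = -117 (Y = -3 - 114 = -117)
Y - 88*131 = -117 - 88*131 = -117 - 11528 = -11645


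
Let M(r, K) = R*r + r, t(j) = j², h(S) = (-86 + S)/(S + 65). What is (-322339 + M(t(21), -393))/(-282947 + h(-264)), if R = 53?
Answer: 59406475/56306103 ≈ 1.0551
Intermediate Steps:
h(S) = (-86 + S)/(65 + S)
M(r, K) = 54*r (M(r, K) = 53*r + r = 54*r)
(-322339 + M(t(21), -393))/(-282947 + h(-264)) = (-322339 + 54*21²)/(-282947 + (-86 - 264)/(65 - 264)) = (-322339 + 54*441)/(-282947 - 350/(-199)) = (-322339 + 23814)/(-282947 - 1/199*(-350)) = -298525/(-282947 + 350/199) = -298525/(-56306103/199) = -298525*(-199/56306103) = 59406475/56306103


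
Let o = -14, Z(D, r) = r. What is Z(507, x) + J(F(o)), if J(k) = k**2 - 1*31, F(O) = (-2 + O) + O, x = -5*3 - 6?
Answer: 848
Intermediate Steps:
x = -21 (x = -15 - 6 = -21)
F(O) = -2 + 2*O
J(k) = -31 + k**2 (J(k) = k**2 - 31 = -31 + k**2)
Z(507, x) + J(F(o)) = -21 + (-31 + (-2 + 2*(-14))**2) = -21 + (-31 + (-2 - 28)**2) = -21 + (-31 + (-30)**2) = -21 + (-31 + 900) = -21 + 869 = 848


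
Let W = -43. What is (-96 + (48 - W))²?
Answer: 25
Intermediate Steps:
(-96 + (48 - W))² = (-96 + (48 - 1*(-43)))² = (-96 + (48 + 43))² = (-96 + 91)² = (-5)² = 25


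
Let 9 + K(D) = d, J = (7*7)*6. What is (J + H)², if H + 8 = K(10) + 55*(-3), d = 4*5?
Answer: 17424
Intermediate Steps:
d = 20
J = 294 (J = 49*6 = 294)
K(D) = 11 (K(D) = -9 + 20 = 11)
H = -162 (H = -8 + (11 + 55*(-3)) = -8 + (11 - 165) = -8 - 154 = -162)
(J + H)² = (294 - 162)² = 132² = 17424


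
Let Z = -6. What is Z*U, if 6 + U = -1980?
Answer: 11916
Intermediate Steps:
U = -1986 (U = -6 - 1980 = -1986)
Z*U = -6*(-1986) = 11916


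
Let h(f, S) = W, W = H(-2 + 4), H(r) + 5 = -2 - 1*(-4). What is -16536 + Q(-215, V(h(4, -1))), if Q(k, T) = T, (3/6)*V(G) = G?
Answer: -16542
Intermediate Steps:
H(r) = -3 (H(r) = -5 + (-2 - 1*(-4)) = -5 + (-2 + 4) = -5 + 2 = -3)
W = -3
h(f, S) = -3
V(G) = 2*G
-16536 + Q(-215, V(h(4, -1))) = -16536 + 2*(-3) = -16536 - 6 = -16542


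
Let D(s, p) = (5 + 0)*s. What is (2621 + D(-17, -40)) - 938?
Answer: 1598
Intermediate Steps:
D(s, p) = 5*s
(2621 + D(-17, -40)) - 938 = (2621 + 5*(-17)) - 938 = (2621 - 85) - 938 = 2536 - 938 = 1598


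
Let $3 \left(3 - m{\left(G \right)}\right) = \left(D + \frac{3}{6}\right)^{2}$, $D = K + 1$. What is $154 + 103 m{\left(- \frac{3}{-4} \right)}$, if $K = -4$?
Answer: $\frac{2981}{12} \approx 248.42$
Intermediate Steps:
$D = -3$ ($D = -4 + 1 = -3$)
$m{\left(G \right)} = \frac{11}{12}$ ($m{\left(G \right)} = 3 - \frac{\left(-3 + \frac{3}{6}\right)^{2}}{3} = 3 - \frac{\left(-3 + 3 \cdot \frac{1}{6}\right)^{2}}{3} = 3 - \frac{\left(-3 + \frac{1}{2}\right)^{2}}{3} = 3 - \frac{\left(- \frac{5}{2}\right)^{2}}{3} = 3 - \frac{25}{12} = \frac{11}{12}$)
$154 + 103 m{\left(- \frac{3}{-4} \right)} = 154 + 103 \cdot \frac{11}{12} = 154 + \frac{1133}{12} = \frac{2981}{12}$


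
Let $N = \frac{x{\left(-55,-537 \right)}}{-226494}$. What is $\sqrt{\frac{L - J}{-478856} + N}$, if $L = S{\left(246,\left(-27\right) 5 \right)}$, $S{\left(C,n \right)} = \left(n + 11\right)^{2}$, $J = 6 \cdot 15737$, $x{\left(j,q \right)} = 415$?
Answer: $\frac{\sqrt{3333712948159278601}}{4519083786} \approx 0.40403$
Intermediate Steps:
$J = 94422$
$S{\left(C,n \right)} = \left(11 + n\right)^{2}$
$L = 15376$ ($L = \left(11 - 135\right)^{2} = \left(-124\right)^{2} = 15376$)
$N = - \frac{415}{226494}$ ($N = \frac{415}{-226494} = 415 \left(- \frac{1}{226494}\right) = - \frac{415}{226494} \approx -0.0018323$)
$\sqrt{\frac{L - J}{-478856} + N} = \sqrt{\frac{15376 - 94422}{-478856} - \frac{415}{226494}} = \sqrt{\left(15376 - 94422\right) \left(- \frac{1}{478856}\right) - \frac{415}{226494}} = \sqrt{\left(-79046\right) \left(- \frac{1}{478856}\right) - \frac{415}{226494}} = \sqrt{\frac{39523}{239428} - \frac{415}{226494}} = \sqrt{\frac{4426179871}{27114502716}} = \frac{\sqrt{3333712948159278601}}{4519083786}$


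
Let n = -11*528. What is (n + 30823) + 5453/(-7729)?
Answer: 193335482/7729 ≈ 25014.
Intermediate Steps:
n = -5808
(n + 30823) + 5453/(-7729) = (-5808 + 30823) + 5453/(-7729) = 25015 + 5453*(-1/7729) = 25015 - 5453/7729 = 193335482/7729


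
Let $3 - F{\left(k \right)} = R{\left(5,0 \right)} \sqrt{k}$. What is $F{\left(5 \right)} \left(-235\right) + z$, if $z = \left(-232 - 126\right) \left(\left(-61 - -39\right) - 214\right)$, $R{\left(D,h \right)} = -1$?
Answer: $83783 - 235 \sqrt{5} \approx 83258.0$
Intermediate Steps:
$F{\left(k \right)} = 3 + \sqrt{k}$ ($F{\left(k \right)} = 3 - - \sqrt{k} = 3 + \sqrt{k}$)
$z = 84488$ ($z = - 358 \left(\left(-61 + 39\right) - 214\right) = - 358 \left(-22 - 214\right) = \left(-358\right) \left(-236\right) = 84488$)
$F{\left(5 \right)} \left(-235\right) + z = \left(3 + \sqrt{5}\right) \left(-235\right) + 84488 = \left(-705 - 235 \sqrt{5}\right) + 84488 = 83783 - 235 \sqrt{5}$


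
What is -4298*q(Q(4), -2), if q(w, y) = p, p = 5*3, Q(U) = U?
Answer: -64470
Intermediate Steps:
p = 15
q(w, y) = 15
-4298*q(Q(4), -2) = -4298*15 = -64470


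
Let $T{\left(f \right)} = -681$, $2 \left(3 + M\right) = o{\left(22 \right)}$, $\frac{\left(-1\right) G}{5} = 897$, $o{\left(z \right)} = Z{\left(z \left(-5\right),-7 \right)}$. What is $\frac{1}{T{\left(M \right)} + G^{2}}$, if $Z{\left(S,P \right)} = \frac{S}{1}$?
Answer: $\frac{1}{20114544} \approx 4.9715 \cdot 10^{-8}$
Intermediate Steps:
$Z{\left(S,P \right)} = S$ ($Z{\left(S,P \right)} = S 1 = S$)
$o{\left(z \right)} = - 5 z$ ($o{\left(z \right)} = z \left(-5\right) = - 5 z$)
$G = -4485$ ($G = \left(-5\right) 897 = -4485$)
$M = -58$ ($M = -3 + \frac{\left(-5\right) 22}{2} = -3 + \frac{1}{2} \left(-110\right) = -3 - 55 = -58$)
$\frac{1}{T{\left(M \right)} + G^{2}} = \frac{1}{-681 + \left(-4485\right)^{2}} = \frac{1}{-681 + 20115225} = \frac{1}{20114544}$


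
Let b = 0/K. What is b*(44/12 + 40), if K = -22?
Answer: 0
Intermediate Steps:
b = 0 (b = 0/(-22) = 0*(-1/22) = 0)
b*(44/12 + 40) = 0*(44/12 + 40) = 0*(44*(1/12) + 40) = 0*(11/3 + 40) = 0*(131/3) = 0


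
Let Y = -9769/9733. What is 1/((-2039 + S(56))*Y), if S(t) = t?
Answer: 9733/19371927 ≈ 0.00050243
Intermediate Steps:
Y = -9769/9733 (Y = -9769*1/9733 = -9769/9733 ≈ -1.0037)
1/((-2039 + S(56))*Y) = 1/((-2039 + 56)*(-9769/9733)) = -9733/9769/(-1983) = -1/1983*(-9733/9769) = 9733/19371927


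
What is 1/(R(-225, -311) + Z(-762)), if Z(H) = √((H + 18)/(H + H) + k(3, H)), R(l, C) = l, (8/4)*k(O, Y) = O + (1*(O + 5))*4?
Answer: -19050/4284727 - √1160526/12854181 ≈ -0.0045298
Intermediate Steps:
k(O, Y) = 10 + 5*O/2 (k(O, Y) = (O + (1*(O + 5))*4)/2 = (O + (1*(5 + O))*4)/2 = (O + (5 + O)*4)/2 = (O + (20 + 4*O))/2 = (20 + 5*O)/2 = 10 + 5*O/2)
Z(H) = √(35/2 + (18 + H)/(2*H)) (Z(H) = √((H + 18)/(H + H) + (10 + (5/2)*3)) = √((18 + H)/((2*H)) + (10 + 15/2)) = √((18 + H)*(1/(2*H)) + 35/2) = √((18 + H)/(2*H) + 35/2) = √(35/2 + (18 + H)/(2*H)))
1/(R(-225, -311) + Z(-762)) = 1/(-225 + 3*√(2 + 1/(-762))) = 1/(-225 + 3*√(2 - 1/762)) = 1/(-225 + 3*√(1523/762)) = 1/(-225 + 3*(√1160526/762)) = 1/(-225 + √1160526/254)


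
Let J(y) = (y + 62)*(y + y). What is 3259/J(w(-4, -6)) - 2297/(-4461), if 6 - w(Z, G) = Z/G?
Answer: 145693399/28835904 ≈ 5.0525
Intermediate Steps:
w(Z, G) = 6 - Z/G
J(y) = 2*y*(62 + y) (J(y) = (62 + y)*(2*y) = 2*y*(62 + y))
3259/J(w(-4, -6)) - 2297/(-4461) = 3259/((2*(6 - 1*(-4)/(-6))*(62 + (6 - 1*(-4)/(-6))))) - 2297/(-4461) = 3259/((2*(6 - 1*(-4)*(-⅙))*(62 + (6 - 1*(-4)*(-⅙))))) - 2297*(-1/4461) = 3259/((2*(6 - ⅔)*(62 + (6 - ⅔)))) + 2297/4461 = 3259/((2*(16/3)*(62 + 16/3))) + 2297/4461 = 3259/((2*(16/3)*(202/3))) + 2297/4461 = 3259/(6464/9) + 2297/4461 = 3259*(9/6464) + 2297/4461 = 29331/6464 + 2297/4461 = 145693399/28835904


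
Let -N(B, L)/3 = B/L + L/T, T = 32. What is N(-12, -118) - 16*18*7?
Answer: -1892949/944 ≈ -2005.2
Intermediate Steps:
N(B, L) = -3*L/32 - 3*B/L (N(B, L) = -3*(B/L + L/32) = -3*(L/32 + B/L) = -3*L/32 - 3*B/L)
N(-12, -118) - 16*18*7 = (-3/32*(-118) - 3*(-12)/(-118)) - 16*18*7 = (177/16 - 3*(-12)*(-1/118)) - 8*36*7 = (177/16 - 18/59) - 288*7 = 10155/944 - 2016 = -1892949/944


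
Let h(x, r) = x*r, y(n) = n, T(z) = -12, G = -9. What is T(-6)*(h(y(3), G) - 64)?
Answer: 1092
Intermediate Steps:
h(x, r) = r*x
T(-6)*(h(y(3), G) - 64) = -12*(-9*3 - 64) = -12*(-27 - 64) = -12*(-91) = 1092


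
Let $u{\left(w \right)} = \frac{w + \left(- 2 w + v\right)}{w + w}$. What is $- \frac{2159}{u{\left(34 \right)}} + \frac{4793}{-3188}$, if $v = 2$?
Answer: $\frac{29242705}{6376} \approx 4586.4$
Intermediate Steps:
$u{\left(w \right)} = \frac{2 - w}{2 w}$ ($u{\left(w \right)} = \frac{w - \left(-2 + 2 w\right)}{w + w} = \frac{w - \left(-2 + 2 w\right)}{2 w} = \left(2 - w\right) \frac{1}{2 w} = \frac{2 - w}{2 w}$)
$- \frac{2159}{u{\left(34 \right)}} + \frac{4793}{-3188} = - \frac{2159}{\frac{1}{2} \cdot \frac{1}{34} \left(2 - 34\right)} + \frac{4793}{-3188} = - \frac{2159}{\frac{1}{2} \cdot \frac{1}{34} \left(2 - 34\right)} + 4793 \left(- \frac{1}{3188}\right) = - \frac{2159}{\frac{1}{2} \cdot \frac{1}{34} \left(-32\right)} - \frac{4793}{3188} = - \frac{2159}{- \frac{8}{17}} - \frac{4793}{3188} = \left(-2159\right) \left(- \frac{17}{8}\right) - \frac{4793}{3188} = \frac{36703}{8} - \frac{4793}{3188} = \frac{29242705}{6376}$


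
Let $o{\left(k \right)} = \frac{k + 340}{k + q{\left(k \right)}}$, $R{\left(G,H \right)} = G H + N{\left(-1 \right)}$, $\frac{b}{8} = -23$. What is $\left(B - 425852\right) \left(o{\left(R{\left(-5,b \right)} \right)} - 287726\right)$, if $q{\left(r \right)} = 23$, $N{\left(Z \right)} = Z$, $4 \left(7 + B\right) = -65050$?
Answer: $\frac{239662245473819}{1884} \approx 1.2721 \cdot 10^{11}$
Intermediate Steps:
$B = - \frac{32539}{2}$ ($B = -7 + \frac{1}{4} \left(-65050\right) = -7 - \frac{32525}{2} = - \frac{32539}{2} \approx -16270.0$)
$b = -184$ ($b = 8 \left(-23\right) = -184$)
$R{\left(G,H \right)} = -1 + G H$ ($R{\left(G,H \right)} = G H - 1 = -1 + G H$)
$o{\left(k \right)} = \frac{340 + k}{23 + k}$ ($o{\left(k \right)} = \frac{k + 340}{k + 23} = \frac{340 + k}{23 + k}$)
$\left(B - 425852\right) \left(o{\left(R{\left(-5,b \right)} \right)} - 287726\right) = \left(- \frac{32539}{2} - 425852\right) \left(\frac{340 - -919}{23 - -919} - 287726\right) = - \frac{884243 \left(\frac{340 + \left(-1 + 920\right)}{23 + \left(-1 + 920\right)} - 287726\right)}{2} = - \frac{884243 \left(\frac{340 + 919}{23 + 919} - 287726\right)}{2} = - \frac{884243 \left(\frac{1}{942} \cdot 1259 - 287726\right)}{2} = - \frac{884243 \left(\frac{1259}{942} - 287726\right)}{2} = \left(- \frac{884243}{2}\right) \left(- \frac{271036633}{942}\right) = \frac{239662245473819}{1884}$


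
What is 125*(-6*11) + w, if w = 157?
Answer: -8093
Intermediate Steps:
125*(-6*11) + w = 125*(-6*11) + 157 = 125*(-66) + 157 = -8250 + 157 = -8093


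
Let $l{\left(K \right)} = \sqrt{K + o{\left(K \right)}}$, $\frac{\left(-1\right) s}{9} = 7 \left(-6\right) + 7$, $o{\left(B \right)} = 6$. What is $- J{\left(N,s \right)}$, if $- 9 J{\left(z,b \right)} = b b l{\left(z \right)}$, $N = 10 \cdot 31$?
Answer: $22050 \sqrt{79} \approx 1.9598 \cdot 10^{5}$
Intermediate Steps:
$s = 315$ ($s = - 9 \left(7 \left(-6\right) + 7\right) = - 9 \left(-42 + 7\right) = \left(-9\right) \left(-35\right) = 315$)
$N = 310$
$l{\left(K \right)} = \sqrt{6 + K}$ ($l{\left(K \right)} = \sqrt{K + 6} = \sqrt{6 + K}$)
$J{\left(z,b \right)} = - \frac{b^{2} \sqrt{6 + z}}{9}$ ($J{\left(z,b \right)} = - \frac{b b \sqrt{6 + z}}{9} = - \frac{b^{2} \sqrt{6 + z}}{9}$)
$- J{\left(N,s \right)} = - \frac{\left(-1\right) 315^{2} \sqrt{6 + 310}}{9} = - \frac{\left(-1\right) 99225 \sqrt{316}}{9} = - \frac{\left(-1\right) 99225 \cdot 2 \sqrt{79}}{9} = - \left(-22050\right) \sqrt{79} = 22050 \sqrt{79}$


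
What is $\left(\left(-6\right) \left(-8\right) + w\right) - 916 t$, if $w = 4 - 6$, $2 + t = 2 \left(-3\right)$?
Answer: $7374$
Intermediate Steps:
$t = -8$ ($t = -2 + 2 \left(-3\right) = -2 - 6 = -8$)
$w = -2$
$\left(\left(-6\right) \left(-8\right) + w\right) - 916 t = \left(\left(-6\right) \left(-8\right) - 2\right) - -7328 = \left(48 - 2\right) + 7328 = 46 + 7328 = 7374$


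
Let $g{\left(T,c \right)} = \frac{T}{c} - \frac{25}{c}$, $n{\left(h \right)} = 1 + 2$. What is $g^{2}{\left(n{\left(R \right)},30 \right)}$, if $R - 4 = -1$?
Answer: $\frac{121}{225} \approx 0.53778$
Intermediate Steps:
$R = 3$ ($R = 4 - 1 = 3$)
$n{\left(h \right)} = 3$
$g{\left(T,c \right)} = - \frac{25}{c} + \frac{T}{c}$
$g^{2}{\left(n{\left(R \right)},30 \right)} = \left(\frac{-25 + 3}{30}\right)^{2} = \left(\frac{1}{30} \left(-22\right)\right)^{2} = \left(- \frac{11}{15}\right)^{2} = \frac{121}{225}$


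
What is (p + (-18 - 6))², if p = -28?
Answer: 2704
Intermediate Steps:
(p + (-18 - 6))² = (-28 + (-18 - 6))² = (-28 - 24)² = (-52)² = 2704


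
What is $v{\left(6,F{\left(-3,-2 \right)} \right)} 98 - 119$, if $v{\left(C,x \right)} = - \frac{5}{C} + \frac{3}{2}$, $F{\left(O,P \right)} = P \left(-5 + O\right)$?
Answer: $- \frac{161}{3} \approx -53.667$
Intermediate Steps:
$v{\left(C,x \right)} = \frac{3}{2} - \frac{5}{C}$ ($v{\left(C,x \right)} = - \frac{5}{C} + 3 \cdot \frac{1}{2} = - \frac{5}{C} + \frac{3}{2} = \frac{3}{2} - \frac{5}{C}$)
$v{\left(6,F{\left(-3,-2 \right)} \right)} 98 - 119 = \left(\frac{3}{2} - \frac{5}{6}\right) 98 - 119 = \frac{2}{3} \cdot 98 - 119 = \frac{196}{3} - 119 = - \frac{161}{3}$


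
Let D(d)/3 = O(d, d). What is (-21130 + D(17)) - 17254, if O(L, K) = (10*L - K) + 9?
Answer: -37898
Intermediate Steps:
O(L, K) = 9 - K + 10*L (O(L, K) = (-K + 10*L) + 9 = 9 - K + 10*L)
D(d) = 27 + 27*d (D(d) = 3*(9 - d + 10*d) = 3*(9 + 9*d) = 27 + 27*d)
(-21130 + D(17)) - 17254 = (-21130 + (27 + 27*17)) - 17254 = (-21130 + (27 + 459)) - 17254 = (-21130 + 486) - 17254 = -20644 - 17254 = -37898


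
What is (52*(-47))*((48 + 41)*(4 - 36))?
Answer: 6960512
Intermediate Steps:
(52*(-47))*((48 + 41)*(4 - 36)) = -217516*(-32) = -2444*(-2848) = 6960512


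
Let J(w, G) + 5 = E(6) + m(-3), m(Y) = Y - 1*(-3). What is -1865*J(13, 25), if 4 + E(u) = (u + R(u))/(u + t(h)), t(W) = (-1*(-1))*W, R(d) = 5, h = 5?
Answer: 14920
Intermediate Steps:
m(Y) = 3 + Y (m(Y) = Y + 3 = 3 + Y)
t(W) = W (t(W) = 1*W = W)
E(u) = -3 (E(u) = -4 + (u + 5)/(u + 5) = -4 + (5 + u)/(5 + u) = -4 + 1 = -3)
J(w, G) = -8 (J(w, G) = -5 + (-3 + (3 - 3)) = -5 + (-3 + 0) = -5 - 3 = -8)
-1865*J(13, 25) = -1865*(-8) = 14920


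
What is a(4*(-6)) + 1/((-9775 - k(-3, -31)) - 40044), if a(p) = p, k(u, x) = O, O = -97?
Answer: -1193329/49722 ≈ -24.000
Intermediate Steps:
k(u, x) = -97
a(4*(-6)) + 1/((-9775 - k(-3, -31)) - 40044) = 4*(-6) + 1/((-9775 - 1*(-97)) - 40044) = -24 + 1/((-9775 + 97) - 40044) = -24 + 1/(-9678 - 40044) = -24 + 1/(-49722) = -24 - 1/49722 = -1193329/49722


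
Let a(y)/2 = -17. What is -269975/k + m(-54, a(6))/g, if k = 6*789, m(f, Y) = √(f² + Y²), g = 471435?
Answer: -269975/4734 + 2*√1018/471435 ≈ -57.029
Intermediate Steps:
a(y) = -34 (a(y) = 2*(-17) = -34)
m(f, Y) = √(Y² + f²)
k = 4734
-269975/k + m(-54, a(6))/g = -269975/4734 + √((-34)² + (-54)²)/471435 = -269975*1/4734 + √(1156 + 2916)*(1/471435) = -269975/4734 + √4072*(1/471435) = -269975/4734 + (2*√1018)*(1/471435) = -269975/4734 + 2*√1018/471435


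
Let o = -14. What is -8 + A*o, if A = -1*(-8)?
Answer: -120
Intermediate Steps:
A = 8
-8 + A*o = -8 + 8*(-14) = -8 - 112 = -120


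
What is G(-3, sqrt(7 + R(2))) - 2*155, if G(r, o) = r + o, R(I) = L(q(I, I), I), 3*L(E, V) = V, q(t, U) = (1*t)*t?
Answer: -313 + sqrt(69)/3 ≈ -310.23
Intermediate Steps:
q(t, U) = t**2 (q(t, U) = t*t = t**2)
L(E, V) = V/3
R(I) = I/3
G(r, o) = o + r
G(-3, sqrt(7 + R(2))) - 2*155 = (sqrt(7 + (1/3)*2) - 3) - 2*155 = (sqrt(7 + 2/3) - 3) - 310 = (sqrt(23/3) - 3) - 310 = (sqrt(69)/3 - 3) - 310 = (-3 + sqrt(69)/3) - 310 = -313 + sqrt(69)/3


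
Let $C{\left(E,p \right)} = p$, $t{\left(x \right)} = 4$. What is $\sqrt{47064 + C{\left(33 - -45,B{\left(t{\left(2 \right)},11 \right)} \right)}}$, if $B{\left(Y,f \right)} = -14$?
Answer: $5 \sqrt{1882} \approx 216.91$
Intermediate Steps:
$\sqrt{47064 + C{\left(33 - -45,B{\left(t{\left(2 \right)},11 \right)} \right)}} = \sqrt{47064 - 14} = \sqrt{47050} = 5 \sqrt{1882}$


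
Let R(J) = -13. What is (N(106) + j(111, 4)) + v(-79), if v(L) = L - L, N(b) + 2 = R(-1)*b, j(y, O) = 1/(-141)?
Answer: -194581/141 ≈ -1380.0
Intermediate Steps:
j(y, O) = -1/141
N(b) = -2 - 13*b
v(L) = 0
(N(106) + j(111, 4)) + v(-79) = ((-2 - 13*106) - 1/141) + 0 = ((-2 - 1378) - 1/141) + 0 = (-1380 - 1/141) + 0 = -194581/141 + 0 = -194581/141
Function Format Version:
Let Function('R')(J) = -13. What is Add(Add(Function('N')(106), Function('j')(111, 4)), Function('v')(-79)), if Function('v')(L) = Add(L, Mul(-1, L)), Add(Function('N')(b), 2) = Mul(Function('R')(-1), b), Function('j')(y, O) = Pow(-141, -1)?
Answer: Rational(-194581, 141) ≈ -1380.0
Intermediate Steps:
Function('j')(y, O) = Rational(-1, 141)
Function('N')(b) = Add(-2, Mul(-13, b))
Function('v')(L) = 0
Add(Add(Function('N')(106), Function('j')(111, 4)), Function('v')(-79)) = Add(Add(Add(-2, Mul(-13, 106)), Rational(-1, 141)), 0) = Add(Add(Add(-2, -1378), Rational(-1, 141)), 0) = Add(Add(-1380, Rational(-1, 141)), 0) = Add(Rational(-194581, 141), 0) = Rational(-194581, 141)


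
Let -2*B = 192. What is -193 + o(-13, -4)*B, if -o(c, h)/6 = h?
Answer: -2497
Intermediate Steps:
B = -96 (B = -1/2*192 = -96)
o(c, h) = -6*h
-193 + o(-13, -4)*B = -193 - 6*(-4)*(-96) = -193 + 24*(-96) = -193 - 2304 = -2497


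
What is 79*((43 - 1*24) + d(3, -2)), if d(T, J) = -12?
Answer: 553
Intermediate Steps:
79*((43 - 1*24) + d(3, -2)) = 79*((43 - 1*24) - 12) = 79*((43 - 24) - 12) = 79*(19 - 12) = 79*7 = 553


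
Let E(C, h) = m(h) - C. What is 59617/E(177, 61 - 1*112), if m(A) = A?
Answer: -59617/228 ≈ -261.48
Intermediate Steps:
E(C, h) = h - C
59617/E(177, 61 - 1*112) = 59617/((61 - 1*112) - 1*177) = 59617/((61 - 112) - 177) = 59617/(-51 - 177) = 59617/(-228) = 59617*(-1/228) = -59617/228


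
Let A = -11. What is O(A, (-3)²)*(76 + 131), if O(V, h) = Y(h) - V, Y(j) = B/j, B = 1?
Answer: 2300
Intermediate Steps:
Y(j) = 1/j
O(V, h) = 1/h - V
O(A, (-3)²)*(76 + 131) = (1/((-3)²) - 1*(-11))*(76 + 131) = (1/9 + 11)*207 = (⅑ + 11)*207 = (100/9)*207 = 2300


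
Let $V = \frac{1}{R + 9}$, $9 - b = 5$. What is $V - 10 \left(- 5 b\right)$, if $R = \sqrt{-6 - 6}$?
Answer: $\frac{6203}{31} - \frac{2 i \sqrt{3}}{93} \approx 200.1 - 0.037248 i$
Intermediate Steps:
$b = 4$ ($b = 9 - 5 = 4$)
$R = 2 i \sqrt{3}$ ($R = \sqrt{-12} = 2 i \sqrt{3} \approx 3.4641 i$)
$V = \frac{1}{9 + 2 i \sqrt{3}}$ ($V = \frac{1}{2 i \sqrt{3} + 9} = \frac{1}{9 + 2 i \sqrt{3}} \approx 0.096774 - 0.037248 i$)
$V - 10 \left(- 5 b\right) = \left(\frac{3}{31} - \frac{2 i \sqrt{3}}{93}\right) - 10 \left(\left(-5\right) 4\right) = \left(\frac{3}{31} - \frac{2 i \sqrt{3}}{93}\right) - -200 = \left(\frac{3}{31} - \frac{2 i \sqrt{3}}{93}\right) + 200 = \frac{6203}{31} - \frac{2 i \sqrt{3}}{93}$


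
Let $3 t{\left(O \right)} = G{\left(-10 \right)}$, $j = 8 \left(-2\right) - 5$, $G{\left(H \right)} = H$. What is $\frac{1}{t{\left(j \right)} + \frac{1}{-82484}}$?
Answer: $- \frac{247452}{824843} \approx -0.3$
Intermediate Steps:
$j = -21$ ($j = -16 - 5 = -21$)
$t{\left(O \right)} = - \frac{10}{3}$ ($t{\left(O \right)} = \frac{1}{3} \left(-10\right) = - \frac{10}{3}$)
$\frac{1}{t{\left(j \right)} + \frac{1}{-82484}} = \frac{1}{- \frac{10}{3} + \frac{1}{-82484}} = \frac{1}{- \frac{10}{3} - \frac{1}{82484}} = \frac{1}{- \frac{824843}{247452}} = - \frac{247452}{824843}$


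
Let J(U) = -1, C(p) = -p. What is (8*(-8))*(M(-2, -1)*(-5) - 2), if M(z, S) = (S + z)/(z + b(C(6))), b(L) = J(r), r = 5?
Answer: 448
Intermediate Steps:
b(L) = -1
M(z, S) = (S + z)/(-1 + z) (M(z, S) = (S + z)/(z - 1) = (S + z)/(-1 + z))
(8*(-8))*(M(-2, -1)*(-5) - 2) = (8*(-8))*(((-1 - 2)/(-1 - 2))*(-5) - 2) = -64*((-3/(-3))*(-5) - 2) = -64*(-⅓*(-3)*(-5) - 2) = -64*(1*(-5) - 2) = -64*(-5 - 2) = -64*(-7) = 448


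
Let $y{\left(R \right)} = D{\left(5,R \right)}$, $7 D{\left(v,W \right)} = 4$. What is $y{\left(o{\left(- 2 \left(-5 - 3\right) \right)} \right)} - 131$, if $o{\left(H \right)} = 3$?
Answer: $- \frac{913}{7} \approx -130.43$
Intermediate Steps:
$D{\left(v,W \right)} = \frac{4}{7}$ ($D{\left(v,W \right)} = \frac{1}{7} \cdot 4 = \frac{4}{7}$)
$y{\left(R \right)} = \frac{4}{7}$
$y{\left(o{\left(- 2 \left(-5 - 3\right) \right)} \right)} - 131 = \frac{4}{7} - 131 = - \frac{913}{7}$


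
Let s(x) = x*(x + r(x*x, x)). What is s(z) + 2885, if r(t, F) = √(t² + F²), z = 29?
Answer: 3726 + 841*√842 ≈ 28130.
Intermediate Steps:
r(t, F) = √(F² + t²)
s(x) = x*(x + √(x² + x⁴)) (s(x) = x*(x + √(x² + (x*x)²)) = x*(x + √(x² + (x²)²)) = x*(x + √(x² + x⁴)))
s(z) + 2885 = 29*(29 + √(29²*(1 + 29²))) + 2885 = 29*(29 + √(841*(1 + 841))) + 2885 = 29*(29 + √(841*842)) + 2885 = 29*(29 + √708122) + 2885 = 29*(29 + 29*√842) + 2885 = (841 + 841*√842) + 2885 = 3726 + 841*√842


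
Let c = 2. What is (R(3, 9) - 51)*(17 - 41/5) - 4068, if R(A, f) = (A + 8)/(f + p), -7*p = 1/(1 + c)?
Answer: -1058907/235 ≈ -4506.0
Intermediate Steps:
p = -1/21 (p = -1/(7*(1 + 2)) = -⅐/3 = -⅐*⅓ = -1/21 ≈ -0.047619)
R(A, f) = (8 + A)/(-1/21 + f) (R(A, f) = (A + 8)/(f - 1/21) = (8 + A)/(-1/21 + f))
(R(3, 9) - 51)*(17 - 41/5) - 4068 = (21*(8 + 3)/(-1 + 21*9) - 51)*(17 - 41/5) - 4068 = (21*11/(-1 + 189) - 51)*(17 - 41*⅕) - 4068 = (21*11/188 - 51)*(17 - 41/5) - 4068 = (21*(1/188)*11 - 51)*(44/5) - 4068 = (231/188 - 51)*(44/5) - 4068 = -9357/188*44/5 - 4068 = -102927/235 - 4068 = -1058907/235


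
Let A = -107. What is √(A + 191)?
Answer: 2*√21 ≈ 9.1651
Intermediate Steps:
√(A + 191) = √(-107 + 191) = √84 = 2*√21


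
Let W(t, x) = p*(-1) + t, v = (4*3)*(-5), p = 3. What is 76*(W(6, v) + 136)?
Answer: 10564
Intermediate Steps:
v = -60 (v = 12*(-5) = -60)
W(t, x) = -3 + t (W(t, x) = 3*(-1) + t = -3 + t)
76*(W(6, v) + 136) = 76*((-3 + 6) + 136) = 76*(3 + 136) = 76*139 = 10564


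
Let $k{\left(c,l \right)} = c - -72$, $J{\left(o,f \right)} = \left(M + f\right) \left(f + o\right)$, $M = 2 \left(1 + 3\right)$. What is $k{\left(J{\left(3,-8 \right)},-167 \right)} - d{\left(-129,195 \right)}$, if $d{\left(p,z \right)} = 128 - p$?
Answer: $-185$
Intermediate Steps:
$M = 8$ ($M = 2 \cdot 4 = 8$)
$J{\left(o,f \right)} = \left(8 + f\right) \left(f + o\right)$
$k{\left(c,l \right)} = 72 + c$ ($k{\left(c,l \right)} = c + 72 = 72 + c$)
$k{\left(J{\left(3,-8 \right)},-167 \right)} - d{\left(-129,195 \right)} = \left(72 + \left(\left(-8\right)^{2} + 8 \left(-8\right) + 8 \cdot 3 - 24\right)\right) - \left(128 - -129\right) = \left(72 + \left(64 - 64 + 24 - 24\right)\right) - \left(128 + 129\right) = \left(72 + 0\right) - 257 = 72 - 257 = -185$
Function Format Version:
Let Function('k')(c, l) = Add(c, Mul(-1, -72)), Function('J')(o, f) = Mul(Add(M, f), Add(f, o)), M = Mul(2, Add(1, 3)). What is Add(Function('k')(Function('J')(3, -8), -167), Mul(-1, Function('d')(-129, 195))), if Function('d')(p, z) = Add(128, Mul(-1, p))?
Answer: -185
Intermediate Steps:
M = 8 (M = Mul(2, 4) = 8)
Function('J')(o, f) = Mul(Add(8, f), Add(f, o))
Function('k')(c, l) = Add(72, c) (Function('k')(c, l) = Add(c, 72) = Add(72, c))
Add(Function('k')(Function('J')(3, -8), -167), Mul(-1, Function('d')(-129, 195))) = Add(Add(72, Add(Pow(-8, 2), Mul(8, -8), Mul(8, 3), Mul(-8, 3))), Mul(-1, Add(128, Mul(-1, -129)))) = Add(Add(72, Add(64, -64, 24, -24)), Mul(-1, Add(128, 129))) = Add(Add(72, 0), Mul(-1, 257)) = Add(72, -257) = -185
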